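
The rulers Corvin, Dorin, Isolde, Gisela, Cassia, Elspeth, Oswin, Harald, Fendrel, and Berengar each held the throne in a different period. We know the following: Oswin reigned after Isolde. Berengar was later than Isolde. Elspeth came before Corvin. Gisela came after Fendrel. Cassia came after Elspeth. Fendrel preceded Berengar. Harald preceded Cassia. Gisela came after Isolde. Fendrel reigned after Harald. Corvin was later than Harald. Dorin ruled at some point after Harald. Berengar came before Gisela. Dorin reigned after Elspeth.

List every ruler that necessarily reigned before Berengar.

Fendrel, Harald, Isolde

Directly stated before Berengar: Fendrel and Isolde.
Harald reaches Berengar via Harald → Fendrel → Berengar.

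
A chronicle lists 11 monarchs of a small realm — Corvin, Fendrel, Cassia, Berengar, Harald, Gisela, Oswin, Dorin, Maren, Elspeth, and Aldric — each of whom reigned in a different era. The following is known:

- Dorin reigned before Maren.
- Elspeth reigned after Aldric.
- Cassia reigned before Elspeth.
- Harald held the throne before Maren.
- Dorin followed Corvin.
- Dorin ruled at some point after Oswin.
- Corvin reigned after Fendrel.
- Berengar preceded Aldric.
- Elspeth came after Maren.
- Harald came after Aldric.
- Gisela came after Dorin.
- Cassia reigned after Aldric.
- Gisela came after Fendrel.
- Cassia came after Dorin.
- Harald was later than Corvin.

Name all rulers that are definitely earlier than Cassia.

Aldric, Berengar, Corvin, Dorin, Fendrel, Oswin

Directly stated before Cassia: Aldric and Dorin.
Berengar reaches Cassia via Berengar → Aldric → Cassia.
Corvin reaches Cassia via Corvin → Dorin → Cassia.
Fendrel reaches Cassia via Fendrel → Corvin → Dorin → Cassia.
Likewise Oswin reaches Cassia by chaining the stated constraints.
No chain forces Elspeth (or any of the others) ahead of Cassia.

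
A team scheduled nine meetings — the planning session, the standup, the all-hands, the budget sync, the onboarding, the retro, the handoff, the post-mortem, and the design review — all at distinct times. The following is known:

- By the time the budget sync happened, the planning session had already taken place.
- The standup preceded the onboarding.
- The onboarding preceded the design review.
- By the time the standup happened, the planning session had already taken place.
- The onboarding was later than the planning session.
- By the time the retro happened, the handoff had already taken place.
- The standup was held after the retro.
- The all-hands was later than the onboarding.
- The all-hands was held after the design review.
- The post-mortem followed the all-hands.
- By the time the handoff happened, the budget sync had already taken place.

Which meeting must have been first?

the planning session

The planning session has a chain of constraints placing it before every other meeting, so the planning session must be first.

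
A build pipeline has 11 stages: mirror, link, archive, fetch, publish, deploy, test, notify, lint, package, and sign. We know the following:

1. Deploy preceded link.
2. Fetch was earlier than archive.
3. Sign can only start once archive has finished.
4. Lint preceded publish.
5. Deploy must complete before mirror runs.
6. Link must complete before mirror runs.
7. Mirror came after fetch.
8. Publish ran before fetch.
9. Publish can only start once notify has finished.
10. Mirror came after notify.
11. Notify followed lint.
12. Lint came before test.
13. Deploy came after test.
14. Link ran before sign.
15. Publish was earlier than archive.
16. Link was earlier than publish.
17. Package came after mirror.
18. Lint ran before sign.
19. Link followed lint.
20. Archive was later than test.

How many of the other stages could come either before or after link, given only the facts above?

Forced before link: deploy, lint, and test; forced after link: archive, fetch, mirror, package, publish, and sign.
That leaves notify with no forced order relative to link — 1.

1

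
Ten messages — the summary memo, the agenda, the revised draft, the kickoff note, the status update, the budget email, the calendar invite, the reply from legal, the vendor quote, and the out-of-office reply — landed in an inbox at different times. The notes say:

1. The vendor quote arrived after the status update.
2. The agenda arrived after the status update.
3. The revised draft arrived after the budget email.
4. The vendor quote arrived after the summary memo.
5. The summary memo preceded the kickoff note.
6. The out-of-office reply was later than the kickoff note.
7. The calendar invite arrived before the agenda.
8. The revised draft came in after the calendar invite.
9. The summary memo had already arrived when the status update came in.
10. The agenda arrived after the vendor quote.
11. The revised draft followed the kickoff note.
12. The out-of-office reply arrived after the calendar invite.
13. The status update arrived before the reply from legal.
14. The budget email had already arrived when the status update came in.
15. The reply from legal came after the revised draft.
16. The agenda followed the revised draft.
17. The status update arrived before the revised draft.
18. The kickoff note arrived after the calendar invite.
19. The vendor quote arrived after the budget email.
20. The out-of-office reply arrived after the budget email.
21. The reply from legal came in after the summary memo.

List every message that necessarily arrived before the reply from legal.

Directly stated before the reply from legal: the revised draft, the status update, and the summary memo.
The budget email reaches the reply from legal via the budget email → the status update → the reply from legal.
The calendar invite reaches the reply from legal via the calendar invite → the revised draft → the reply from legal.
The kickoff note reaches the reply from legal via the kickoff note → the revised draft → the reply from legal.

the budget email, the calendar invite, the kickoff note, the revised draft, the status update, the summary memo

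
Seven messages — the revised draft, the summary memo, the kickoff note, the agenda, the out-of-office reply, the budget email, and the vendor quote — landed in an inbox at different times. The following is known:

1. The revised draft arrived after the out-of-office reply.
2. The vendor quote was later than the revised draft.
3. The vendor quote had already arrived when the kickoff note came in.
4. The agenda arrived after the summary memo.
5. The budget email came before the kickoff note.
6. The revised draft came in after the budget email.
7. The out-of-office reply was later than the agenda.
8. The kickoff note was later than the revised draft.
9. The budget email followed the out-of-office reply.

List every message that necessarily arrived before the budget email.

Directly stated before the budget email: the out-of-office reply.
The agenda reaches the budget email via the agenda → the out-of-office reply → the budget email.
The summary memo reaches the budget email via the summary memo → the agenda → the out-of-office reply → the budget email.

the agenda, the out-of-office reply, the summary memo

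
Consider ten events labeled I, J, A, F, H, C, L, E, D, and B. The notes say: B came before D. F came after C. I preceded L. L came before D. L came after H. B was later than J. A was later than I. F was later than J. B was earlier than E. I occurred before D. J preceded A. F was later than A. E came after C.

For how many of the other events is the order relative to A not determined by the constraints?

6

Forced before A: I and J; forced after A: F.
That leaves B, C, D, E, H, and L with no forced order relative to A — 6.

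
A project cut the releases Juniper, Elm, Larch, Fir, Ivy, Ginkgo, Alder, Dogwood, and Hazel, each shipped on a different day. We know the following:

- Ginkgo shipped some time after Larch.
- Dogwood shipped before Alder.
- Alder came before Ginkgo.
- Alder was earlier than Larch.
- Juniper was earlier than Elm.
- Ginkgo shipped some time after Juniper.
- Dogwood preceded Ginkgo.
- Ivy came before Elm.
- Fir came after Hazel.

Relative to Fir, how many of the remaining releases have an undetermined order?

7

Forced before Fir: Hazel.
That leaves Alder, Dogwood, Elm, Ginkgo, Ivy, Juniper, and Larch with no forced order relative to Fir — 7.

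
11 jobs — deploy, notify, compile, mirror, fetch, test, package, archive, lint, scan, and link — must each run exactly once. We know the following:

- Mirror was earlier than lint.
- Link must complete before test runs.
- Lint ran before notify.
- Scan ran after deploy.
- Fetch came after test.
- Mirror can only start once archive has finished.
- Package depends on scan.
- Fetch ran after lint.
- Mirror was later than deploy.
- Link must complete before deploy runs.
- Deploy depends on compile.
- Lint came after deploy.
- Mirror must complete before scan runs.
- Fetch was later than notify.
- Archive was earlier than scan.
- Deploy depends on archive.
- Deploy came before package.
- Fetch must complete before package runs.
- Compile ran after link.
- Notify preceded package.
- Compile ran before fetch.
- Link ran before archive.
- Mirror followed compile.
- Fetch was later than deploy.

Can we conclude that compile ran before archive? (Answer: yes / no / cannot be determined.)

cannot be determined

No chain of stated constraints runs from compile to archive, and none runs from archive to compile either.
So the relative order of compile and archive is not fixed by the given facts.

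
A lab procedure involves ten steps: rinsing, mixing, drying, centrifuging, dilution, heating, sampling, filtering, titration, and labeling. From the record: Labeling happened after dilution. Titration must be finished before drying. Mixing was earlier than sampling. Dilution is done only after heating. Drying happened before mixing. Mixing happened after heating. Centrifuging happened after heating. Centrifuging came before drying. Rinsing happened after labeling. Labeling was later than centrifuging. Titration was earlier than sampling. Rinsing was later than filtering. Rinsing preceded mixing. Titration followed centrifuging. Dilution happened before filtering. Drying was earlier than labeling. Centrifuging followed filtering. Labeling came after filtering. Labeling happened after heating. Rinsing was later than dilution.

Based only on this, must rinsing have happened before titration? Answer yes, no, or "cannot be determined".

Tracing the constraints gives titration → drying → labeling → rinsing, so titration must come before rinsing.
That means rinsing cannot be before titration.

no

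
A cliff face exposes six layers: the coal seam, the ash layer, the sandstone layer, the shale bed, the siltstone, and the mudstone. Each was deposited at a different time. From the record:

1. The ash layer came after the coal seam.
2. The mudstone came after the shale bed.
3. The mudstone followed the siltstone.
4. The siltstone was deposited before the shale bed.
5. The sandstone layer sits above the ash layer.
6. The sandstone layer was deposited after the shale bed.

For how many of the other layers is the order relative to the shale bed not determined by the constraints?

Forced before the shale bed: the siltstone; forced after the shale bed: the mudstone and the sandstone layer.
That leaves the ash layer and the coal seam with no forced order relative to the shale bed — 2.

2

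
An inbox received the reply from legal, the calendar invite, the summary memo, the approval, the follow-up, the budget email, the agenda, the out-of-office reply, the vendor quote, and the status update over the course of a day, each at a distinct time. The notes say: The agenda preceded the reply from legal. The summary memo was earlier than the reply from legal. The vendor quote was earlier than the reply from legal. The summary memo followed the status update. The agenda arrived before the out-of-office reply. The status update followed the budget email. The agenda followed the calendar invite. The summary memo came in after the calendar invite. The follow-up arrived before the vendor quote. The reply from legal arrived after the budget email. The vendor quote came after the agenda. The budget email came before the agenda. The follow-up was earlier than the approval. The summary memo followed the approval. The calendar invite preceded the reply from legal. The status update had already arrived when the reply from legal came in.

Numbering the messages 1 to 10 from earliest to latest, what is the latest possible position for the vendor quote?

9

The vendor quote must come before the reply from legal — 1 message forced after it.
Everything else can be placed before the vendor quote in some valid order, so the vendor quote can sit as late as position 10 − 1 = 9.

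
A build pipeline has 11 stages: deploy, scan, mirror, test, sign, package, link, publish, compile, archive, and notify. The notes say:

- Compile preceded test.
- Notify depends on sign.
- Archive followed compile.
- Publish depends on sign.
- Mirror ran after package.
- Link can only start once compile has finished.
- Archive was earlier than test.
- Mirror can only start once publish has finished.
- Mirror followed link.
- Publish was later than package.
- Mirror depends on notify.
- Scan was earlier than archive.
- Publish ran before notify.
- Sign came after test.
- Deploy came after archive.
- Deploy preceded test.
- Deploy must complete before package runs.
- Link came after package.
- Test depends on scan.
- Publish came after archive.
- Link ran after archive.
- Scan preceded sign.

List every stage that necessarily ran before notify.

archive, compile, deploy, package, publish, scan, sign, test

Directly stated before notify: publish and sign.
Archive reaches notify via archive → publish → notify.
Compile reaches notify via compile → archive → publish → notify.
Deploy reaches notify via deploy → package → publish → notify.
Likewise package, scan, and test each reach notify by chaining the stated constraints.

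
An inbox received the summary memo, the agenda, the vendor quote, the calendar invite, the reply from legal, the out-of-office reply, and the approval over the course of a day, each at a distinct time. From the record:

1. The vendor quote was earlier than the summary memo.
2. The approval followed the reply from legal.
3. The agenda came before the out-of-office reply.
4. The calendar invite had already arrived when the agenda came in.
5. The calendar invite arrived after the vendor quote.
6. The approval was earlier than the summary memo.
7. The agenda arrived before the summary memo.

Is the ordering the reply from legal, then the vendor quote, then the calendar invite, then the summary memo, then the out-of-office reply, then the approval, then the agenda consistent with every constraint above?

no

The constraints require the approval before the summary memo, but in the proposed sequence the summary memo appears ahead of the approval. That one violation is enough.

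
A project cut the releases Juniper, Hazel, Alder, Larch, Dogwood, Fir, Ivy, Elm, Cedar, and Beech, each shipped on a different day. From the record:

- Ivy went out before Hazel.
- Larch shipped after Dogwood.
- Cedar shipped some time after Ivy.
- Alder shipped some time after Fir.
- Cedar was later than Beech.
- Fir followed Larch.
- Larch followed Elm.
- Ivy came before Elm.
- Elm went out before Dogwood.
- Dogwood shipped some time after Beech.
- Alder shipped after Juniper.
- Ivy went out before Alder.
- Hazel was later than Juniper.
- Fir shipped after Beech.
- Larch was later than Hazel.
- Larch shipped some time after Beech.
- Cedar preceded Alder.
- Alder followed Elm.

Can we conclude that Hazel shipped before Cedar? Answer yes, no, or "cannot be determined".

No chain of stated constraints runs from Hazel to Cedar, and none runs from Cedar to Hazel either.
So the relative order of Hazel and Cedar is not fixed by the given facts.

cannot be determined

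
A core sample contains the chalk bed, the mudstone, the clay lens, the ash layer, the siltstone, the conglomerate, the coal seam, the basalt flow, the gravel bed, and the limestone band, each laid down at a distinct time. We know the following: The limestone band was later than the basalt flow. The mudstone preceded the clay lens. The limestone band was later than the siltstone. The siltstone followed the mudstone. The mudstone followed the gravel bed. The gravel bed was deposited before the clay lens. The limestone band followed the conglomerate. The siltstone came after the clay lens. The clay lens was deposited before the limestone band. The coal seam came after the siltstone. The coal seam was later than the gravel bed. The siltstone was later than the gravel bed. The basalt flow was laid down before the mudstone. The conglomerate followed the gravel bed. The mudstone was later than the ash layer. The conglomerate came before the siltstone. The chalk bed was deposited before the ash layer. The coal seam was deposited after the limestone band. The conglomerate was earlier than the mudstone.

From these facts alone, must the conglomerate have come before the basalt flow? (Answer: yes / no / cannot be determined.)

No chain of stated constraints runs from the conglomerate to the basalt flow, and none runs from the basalt flow to the conglomerate either.
So the relative order of the conglomerate and the basalt flow is not fixed by the given facts.

cannot be determined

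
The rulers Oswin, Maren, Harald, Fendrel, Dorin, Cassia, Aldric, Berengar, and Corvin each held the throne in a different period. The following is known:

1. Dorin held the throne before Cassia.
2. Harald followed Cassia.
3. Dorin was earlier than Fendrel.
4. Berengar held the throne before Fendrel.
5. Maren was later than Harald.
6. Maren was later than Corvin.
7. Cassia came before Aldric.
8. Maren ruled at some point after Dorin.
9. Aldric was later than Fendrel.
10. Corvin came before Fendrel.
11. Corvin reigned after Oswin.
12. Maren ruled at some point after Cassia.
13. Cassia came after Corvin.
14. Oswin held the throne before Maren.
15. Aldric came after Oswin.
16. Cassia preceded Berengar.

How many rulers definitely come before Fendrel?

5

Directly stated before Fendrel: Berengar, Corvin, and Dorin.
Cassia reaches Fendrel via Cassia → Berengar → Fendrel.
Oswin reaches Fendrel via Oswin → Corvin → Fendrel.
That's Berengar, Cassia, Corvin, Dorin, and Oswin — 5 in all.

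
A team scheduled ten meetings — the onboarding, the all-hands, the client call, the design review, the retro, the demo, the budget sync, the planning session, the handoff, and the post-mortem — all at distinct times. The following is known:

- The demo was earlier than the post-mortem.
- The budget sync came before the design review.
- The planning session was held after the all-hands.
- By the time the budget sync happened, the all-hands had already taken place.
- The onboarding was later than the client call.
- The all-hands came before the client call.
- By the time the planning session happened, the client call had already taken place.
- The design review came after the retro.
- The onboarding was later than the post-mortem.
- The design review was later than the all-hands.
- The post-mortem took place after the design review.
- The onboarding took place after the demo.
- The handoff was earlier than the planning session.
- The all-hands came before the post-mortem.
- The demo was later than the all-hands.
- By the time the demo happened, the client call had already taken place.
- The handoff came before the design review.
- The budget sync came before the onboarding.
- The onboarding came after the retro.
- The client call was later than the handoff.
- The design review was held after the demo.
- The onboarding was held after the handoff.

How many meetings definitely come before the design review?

Directly stated before the design review: the all-hands, the budget sync, the demo, the handoff, and the retro.
The client call reaches the design review via the client call → the demo → the design review.
No chain forces the onboarding (or any of the others) ahead of the design review.
That's the all-hands, the budget sync, the client call, the demo, the handoff, and the retro — 6 in all.

6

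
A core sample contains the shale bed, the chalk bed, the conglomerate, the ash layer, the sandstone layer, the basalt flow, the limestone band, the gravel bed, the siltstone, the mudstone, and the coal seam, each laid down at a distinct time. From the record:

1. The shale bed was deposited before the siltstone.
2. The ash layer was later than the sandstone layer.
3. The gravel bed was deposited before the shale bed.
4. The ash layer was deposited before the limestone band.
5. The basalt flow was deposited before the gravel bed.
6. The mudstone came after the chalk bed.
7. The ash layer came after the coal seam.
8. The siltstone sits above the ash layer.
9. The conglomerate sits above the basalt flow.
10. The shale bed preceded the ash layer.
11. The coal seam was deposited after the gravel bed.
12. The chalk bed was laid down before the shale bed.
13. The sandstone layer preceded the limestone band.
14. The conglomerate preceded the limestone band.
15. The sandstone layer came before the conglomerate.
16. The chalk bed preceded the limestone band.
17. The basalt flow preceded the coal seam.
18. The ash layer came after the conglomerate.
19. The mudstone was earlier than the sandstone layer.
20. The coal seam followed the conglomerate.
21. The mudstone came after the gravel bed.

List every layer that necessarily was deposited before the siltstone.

the ash layer, the basalt flow, the chalk bed, the coal seam, the conglomerate, the gravel bed, the mudstone, the sandstone layer, the shale bed

Directly stated before the siltstone: the ash layer and the shale bed.
The basalt flow reaches the siltstone via the basalt flow → the gravel bed → the shale bed → the siltstone.
The chalk bed reaches the siltstone via the chalk bed → the shale bed → the siltstone.
The coal seam reaches the siltstone via the coal seam → the ash layer → the siltstone.
Likewise the conglomerate, the gravel bed, the mudstone, and the sandstone layer each reach the siltstone by chaining the stated constraints.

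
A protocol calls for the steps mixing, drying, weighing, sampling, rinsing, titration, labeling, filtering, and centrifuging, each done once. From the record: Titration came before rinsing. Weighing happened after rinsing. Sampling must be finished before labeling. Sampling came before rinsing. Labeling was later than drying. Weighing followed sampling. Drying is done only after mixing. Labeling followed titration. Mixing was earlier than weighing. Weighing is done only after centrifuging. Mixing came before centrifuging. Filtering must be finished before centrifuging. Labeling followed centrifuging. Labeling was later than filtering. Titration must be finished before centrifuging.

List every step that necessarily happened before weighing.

Directly stated before weighing: centrifuging, mixing, rinsing, and sampling.
Filtering reaches weighing via filtering → centrifuging → weighing.
Titration reaches weighing via titration → rinsing → weighing.
No chain forces labeling (or any of the others) ahead of weighing.

centrifuging, filtering, mixing, rinsing, sampling, titration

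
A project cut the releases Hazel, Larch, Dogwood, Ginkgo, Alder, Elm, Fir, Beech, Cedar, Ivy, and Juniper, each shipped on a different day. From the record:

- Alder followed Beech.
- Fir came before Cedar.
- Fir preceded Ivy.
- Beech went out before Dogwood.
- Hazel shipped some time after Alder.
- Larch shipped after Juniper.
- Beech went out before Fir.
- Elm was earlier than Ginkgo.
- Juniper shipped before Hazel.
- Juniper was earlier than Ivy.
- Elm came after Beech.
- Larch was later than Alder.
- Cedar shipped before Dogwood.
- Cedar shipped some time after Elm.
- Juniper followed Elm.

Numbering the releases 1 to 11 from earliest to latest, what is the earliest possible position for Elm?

Beech must come before Elm — 1 forced predecessor.
Nothing else is forced ahead of Elm, so its earliest slot is position 1 + 1 = 2.

2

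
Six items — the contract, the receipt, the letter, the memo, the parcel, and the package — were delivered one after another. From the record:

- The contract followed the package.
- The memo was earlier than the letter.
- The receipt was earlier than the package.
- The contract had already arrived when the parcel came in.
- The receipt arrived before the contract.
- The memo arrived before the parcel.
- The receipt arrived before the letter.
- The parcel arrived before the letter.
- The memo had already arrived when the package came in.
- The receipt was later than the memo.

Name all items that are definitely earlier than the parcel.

the contract, the memo, the package, the receipt

Directly stated before the parcel: the contract and the memo.
The package reaches the parcel via the package → the contract → the parcel.
The receipt reaches the parcel via the receipt → the contract → the parcel.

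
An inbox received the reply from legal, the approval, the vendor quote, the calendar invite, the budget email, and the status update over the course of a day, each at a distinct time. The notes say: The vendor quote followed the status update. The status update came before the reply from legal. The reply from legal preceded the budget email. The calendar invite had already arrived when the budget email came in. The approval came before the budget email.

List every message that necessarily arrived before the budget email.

the approval, the calendar invite, the reply from legal, the status update

Directly stated before the budget email: the approval, the calendar invite, and the reply from legal.
The status update reaches the budget email via the status update → the reply from legal → the budget email.
No chain forces the vendor quote ahead of the budget email.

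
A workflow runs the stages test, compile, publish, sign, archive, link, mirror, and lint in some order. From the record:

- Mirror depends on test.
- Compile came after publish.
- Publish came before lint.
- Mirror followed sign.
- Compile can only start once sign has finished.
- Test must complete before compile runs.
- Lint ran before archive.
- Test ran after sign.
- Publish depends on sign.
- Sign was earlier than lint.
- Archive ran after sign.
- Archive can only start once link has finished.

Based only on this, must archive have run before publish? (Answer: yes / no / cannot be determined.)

no

Tracing the constraints gives publish → lint → archive, so publish must come before archive.
That means archive cannot be before publish.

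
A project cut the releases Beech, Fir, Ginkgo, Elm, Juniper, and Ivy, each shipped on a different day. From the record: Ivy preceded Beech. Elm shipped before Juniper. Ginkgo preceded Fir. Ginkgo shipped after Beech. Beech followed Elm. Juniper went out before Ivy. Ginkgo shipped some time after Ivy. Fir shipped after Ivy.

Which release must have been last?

Every other release has a chain of constraints placing it before Fir, so Fir is last.

Fir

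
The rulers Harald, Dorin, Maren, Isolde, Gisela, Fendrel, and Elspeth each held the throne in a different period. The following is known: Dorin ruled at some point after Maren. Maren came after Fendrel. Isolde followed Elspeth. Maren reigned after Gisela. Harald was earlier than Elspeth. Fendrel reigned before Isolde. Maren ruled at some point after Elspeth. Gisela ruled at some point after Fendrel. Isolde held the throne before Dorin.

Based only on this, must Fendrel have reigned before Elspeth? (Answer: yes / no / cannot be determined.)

cannot be determined

No chain of stated constraints runs from Fendrel to Elspeth, and none runs from Elspeth to Fendrel either.
So the relative order of Fendrel and Elspeth is not fixed by the given facts.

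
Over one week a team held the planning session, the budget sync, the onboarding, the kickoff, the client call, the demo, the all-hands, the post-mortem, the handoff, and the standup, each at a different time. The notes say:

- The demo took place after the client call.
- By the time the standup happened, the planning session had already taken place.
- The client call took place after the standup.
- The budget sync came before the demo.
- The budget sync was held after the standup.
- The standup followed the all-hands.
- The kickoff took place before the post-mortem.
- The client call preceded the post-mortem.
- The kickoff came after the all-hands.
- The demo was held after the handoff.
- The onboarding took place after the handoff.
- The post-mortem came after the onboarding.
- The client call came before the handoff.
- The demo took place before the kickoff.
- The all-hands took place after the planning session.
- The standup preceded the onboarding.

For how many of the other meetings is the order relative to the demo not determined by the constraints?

1

Forced before the demo: the all-hands, the budget sync, the client call, the handoff, the planning session, and the standup; forced after the demo: the kickoff and the post-mortem.
That leaves the onboarding with no forced order relative to the demo — 1.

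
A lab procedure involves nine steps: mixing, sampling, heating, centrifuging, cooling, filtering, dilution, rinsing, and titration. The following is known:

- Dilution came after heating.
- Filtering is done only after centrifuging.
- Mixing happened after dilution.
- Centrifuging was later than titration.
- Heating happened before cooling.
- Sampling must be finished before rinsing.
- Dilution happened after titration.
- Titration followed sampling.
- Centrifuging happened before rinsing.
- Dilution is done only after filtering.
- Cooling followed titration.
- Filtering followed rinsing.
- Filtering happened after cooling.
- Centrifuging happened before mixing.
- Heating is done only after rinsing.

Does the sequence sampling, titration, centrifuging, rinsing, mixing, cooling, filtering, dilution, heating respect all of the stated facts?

The constraints require dilution before mixing, but in the proposed sequence mixing appears ahead of dilution. That one violation is enough.

no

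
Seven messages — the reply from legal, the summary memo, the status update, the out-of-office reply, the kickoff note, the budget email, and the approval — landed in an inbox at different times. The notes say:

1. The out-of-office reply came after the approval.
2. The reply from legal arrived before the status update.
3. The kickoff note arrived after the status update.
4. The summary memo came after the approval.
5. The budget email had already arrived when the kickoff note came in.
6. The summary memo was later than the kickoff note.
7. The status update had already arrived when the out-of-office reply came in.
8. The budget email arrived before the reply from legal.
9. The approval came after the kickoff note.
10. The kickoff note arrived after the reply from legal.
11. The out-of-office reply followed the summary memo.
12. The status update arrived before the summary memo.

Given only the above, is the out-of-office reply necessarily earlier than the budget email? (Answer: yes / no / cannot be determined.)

Tracing the constraints gives the budget email → the kickoff note → the approval → the out-of-office reply, so the budget email must come before the out-of-office reply.
That means the out-of-office reply cannot be before the budget email.

no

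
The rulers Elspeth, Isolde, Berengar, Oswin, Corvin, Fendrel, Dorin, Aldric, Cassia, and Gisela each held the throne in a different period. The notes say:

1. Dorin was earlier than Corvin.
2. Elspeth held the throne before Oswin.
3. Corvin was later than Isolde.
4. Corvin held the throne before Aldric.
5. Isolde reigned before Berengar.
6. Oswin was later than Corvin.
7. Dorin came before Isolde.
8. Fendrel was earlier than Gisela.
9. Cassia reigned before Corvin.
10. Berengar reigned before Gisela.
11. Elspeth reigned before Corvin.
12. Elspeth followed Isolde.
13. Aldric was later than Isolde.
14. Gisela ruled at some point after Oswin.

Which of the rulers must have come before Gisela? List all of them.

Directly stated before Gisela: Berengar, Fendrel, and Oswin.
Cassia reaches Gisela via Cassia → Corvin → Oswin → Gisela.
Corvin reaches Gisela via Corvin → Oswin → Gisela.
Dorin reaches Gisela via Dorin → Isolde → Berengar → Gisela.
Likewise Elspeth and Isolde each reach Gisela by chaining the stated constraints.

Berengar, Cassia, Corvin, Dorin, Elspeth, Fendrel, Isolde, Oswin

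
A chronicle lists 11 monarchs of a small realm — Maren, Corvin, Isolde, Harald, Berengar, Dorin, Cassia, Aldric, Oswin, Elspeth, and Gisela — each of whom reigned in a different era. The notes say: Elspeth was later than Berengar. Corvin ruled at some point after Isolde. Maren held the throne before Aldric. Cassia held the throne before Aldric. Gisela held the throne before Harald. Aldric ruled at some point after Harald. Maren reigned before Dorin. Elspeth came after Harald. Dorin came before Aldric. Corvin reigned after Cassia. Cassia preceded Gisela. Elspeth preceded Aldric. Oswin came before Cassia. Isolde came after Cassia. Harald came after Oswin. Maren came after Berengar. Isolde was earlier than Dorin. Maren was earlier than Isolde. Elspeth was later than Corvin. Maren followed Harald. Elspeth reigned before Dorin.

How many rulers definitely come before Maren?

5

Directly stated before Maren: Berengar and Harald.
Cassia reaches Maren via Cassia → Gisela → Harald → Maren.
Gisela reaches Maren via Gisela → Harald → Maren.
Oswin reaches Maren via Oswin → Harald → Maren.
That's Berengar, Cassia, Gisela, Harald, and Oswin — 5 in all.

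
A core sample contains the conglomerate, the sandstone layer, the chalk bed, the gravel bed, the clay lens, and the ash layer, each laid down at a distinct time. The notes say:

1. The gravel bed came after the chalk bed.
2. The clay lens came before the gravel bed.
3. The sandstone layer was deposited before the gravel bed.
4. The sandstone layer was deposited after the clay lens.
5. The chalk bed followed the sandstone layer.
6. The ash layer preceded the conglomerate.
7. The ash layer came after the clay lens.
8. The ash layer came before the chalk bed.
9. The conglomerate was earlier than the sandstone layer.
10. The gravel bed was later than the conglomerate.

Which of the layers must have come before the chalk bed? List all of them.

the ash layer, the clay lens, the conglomerate, the sandstone layer

Directly stated before the chalk bed: the ash layer and the sandstone layer.
The clay lens reaches the chalk bed via the clay lens → the sandstone layer → the chalk bed.
The conglomerate reaches the chalk bed via the conglomerate → the sandstone layer → the chalk bed.
No chain forces the gravel bed ahead of the chalk bed.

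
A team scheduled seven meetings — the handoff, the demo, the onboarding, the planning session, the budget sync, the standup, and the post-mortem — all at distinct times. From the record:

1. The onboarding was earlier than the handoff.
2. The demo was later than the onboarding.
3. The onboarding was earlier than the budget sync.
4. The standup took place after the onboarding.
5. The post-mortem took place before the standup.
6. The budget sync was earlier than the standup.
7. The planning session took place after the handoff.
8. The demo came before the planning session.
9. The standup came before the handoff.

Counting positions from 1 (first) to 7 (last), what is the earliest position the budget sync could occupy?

The onboarding must come before the budget sync — 1 forced predecessor.
Nothing else is forced ahead of the budget sync, so its earliest slot is position 1 + 1 = 2.

2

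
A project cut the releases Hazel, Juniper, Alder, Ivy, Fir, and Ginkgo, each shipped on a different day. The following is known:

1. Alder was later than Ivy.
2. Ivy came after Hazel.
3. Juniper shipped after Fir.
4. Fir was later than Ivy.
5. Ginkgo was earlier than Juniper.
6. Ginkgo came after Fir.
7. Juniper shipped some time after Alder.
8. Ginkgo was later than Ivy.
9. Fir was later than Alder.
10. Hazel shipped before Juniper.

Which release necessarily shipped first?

Hazel has a chain of constraints placing it before every other release, so Hazel must be first.

Hazel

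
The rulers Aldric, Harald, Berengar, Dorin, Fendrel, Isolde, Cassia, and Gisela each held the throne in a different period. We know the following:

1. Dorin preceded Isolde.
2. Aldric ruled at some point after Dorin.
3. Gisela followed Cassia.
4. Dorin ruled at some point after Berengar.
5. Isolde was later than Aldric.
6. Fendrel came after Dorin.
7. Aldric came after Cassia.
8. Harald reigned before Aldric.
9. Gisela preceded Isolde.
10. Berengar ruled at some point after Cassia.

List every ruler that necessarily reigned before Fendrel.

Berengar, Cassia, Dorin

Directly stated before Fendrel: Dorin.
Berengar reaches Fendrel via Berengar → Dorin → Fendrel.
Cassia reaches Fendrel via Cassia → Berengar → Dorin → Fendrel.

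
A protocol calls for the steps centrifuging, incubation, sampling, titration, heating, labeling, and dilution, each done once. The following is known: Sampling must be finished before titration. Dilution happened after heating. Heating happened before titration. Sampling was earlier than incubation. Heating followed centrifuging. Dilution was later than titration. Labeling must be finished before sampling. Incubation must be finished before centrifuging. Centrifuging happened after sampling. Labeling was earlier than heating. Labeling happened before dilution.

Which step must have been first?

Labeling has a chain of constraints placing it before every other step, so labeling must be first.

labeling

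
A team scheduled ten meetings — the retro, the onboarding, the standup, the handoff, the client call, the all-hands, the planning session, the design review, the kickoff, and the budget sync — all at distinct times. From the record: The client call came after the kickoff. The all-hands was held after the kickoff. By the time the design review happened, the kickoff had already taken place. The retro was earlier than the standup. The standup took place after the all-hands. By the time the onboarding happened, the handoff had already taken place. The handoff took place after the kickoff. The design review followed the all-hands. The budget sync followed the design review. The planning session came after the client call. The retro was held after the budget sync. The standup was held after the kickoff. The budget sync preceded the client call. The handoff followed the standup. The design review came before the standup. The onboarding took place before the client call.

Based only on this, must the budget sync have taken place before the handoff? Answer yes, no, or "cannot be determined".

Chain the constraints: the budget sync → the retro → the standup → the handoff. Each link is directly stated, so the budget sync comes before the handoff.

yes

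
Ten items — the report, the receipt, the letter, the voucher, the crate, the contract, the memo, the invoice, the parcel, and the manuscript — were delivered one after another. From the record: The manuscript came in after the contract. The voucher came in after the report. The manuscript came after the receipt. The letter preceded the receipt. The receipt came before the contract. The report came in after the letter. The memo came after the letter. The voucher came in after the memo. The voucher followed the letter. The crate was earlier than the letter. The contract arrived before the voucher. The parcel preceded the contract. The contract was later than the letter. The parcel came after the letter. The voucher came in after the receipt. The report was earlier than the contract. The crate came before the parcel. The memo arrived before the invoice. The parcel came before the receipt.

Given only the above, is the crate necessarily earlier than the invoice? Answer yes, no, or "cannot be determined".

Chain the constraints: the crate → the letter → the memo → the invoice. Each link is directly stated, so the crate comes before the invoice.

yes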